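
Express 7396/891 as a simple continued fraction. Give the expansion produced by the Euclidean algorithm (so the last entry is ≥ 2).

7396 = 8×891 + 268
891 = 3×268 + 87
268 = 3×87 + 7
87 = 12×7 + 3
7 = 2×3 + 1
3 = 3×1 + 0  (stop)
So 7396/891 = [8; 3, 3, 12, 2, 3].

[8; 3, 3, 12, 2, 3]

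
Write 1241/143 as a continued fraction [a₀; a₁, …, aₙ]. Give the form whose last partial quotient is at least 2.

[8; 1, 2, 9, 5]

1241 = 8*143 + 97
143 = 1*97 + 46
97 = 2*46 + 5
46 = 9*5 + 1
5 = 5*1 + 0  (stop)
So 1241/143 = [8; 1, 2, 9, 5].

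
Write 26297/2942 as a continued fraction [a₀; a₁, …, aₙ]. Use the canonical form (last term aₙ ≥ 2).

26297 = 8*2942 + 2761
2942 = 1*2761 + 181
2761 = 15*181 + 46
181 = 3*46 + 43
46 = 1*43 + 3
43 = 14*3 + 1
3 = 3*1 + 0  (stop)
So 26297/2942 = [8; 1, 15, 3, 1, 14, 3].

[8; 1, 15, 3, 1, 14, 3]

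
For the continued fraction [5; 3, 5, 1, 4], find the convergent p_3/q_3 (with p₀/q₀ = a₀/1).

Using pₖ = aₖpₖ₋₁ + pₖ₋₂, qₖ = aₖqₖ₋₁ + qₖ₋₂ (with p₋₁=1, p₋₂=0, q₋₁=0, q₋₂=1):
  k=0: a=5, p=5, q=1
  k=1: a=3, p=16, q=3
  k=2: a=5, p=85, q=16
  k=3: a=1, p=101, q=19

101/19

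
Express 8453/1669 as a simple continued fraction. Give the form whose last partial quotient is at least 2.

[5; 15, 2, 4, 1, 9]

8453 = 5*1669 + 108
1669 = 15*108 + 49
108 = 2*49 + 10
49 = 4*10 + 9
10 = 1*9 + 1
9 = 9*1 + 0  (stop)
So 8453/1669 = [5; 15, 2, 4, 1, 9].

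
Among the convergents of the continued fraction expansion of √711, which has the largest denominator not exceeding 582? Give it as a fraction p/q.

√711 = [26; 1, 1, 1, 52, …] (period length 4).
Convergents:
  p_0/q_0 = 26/1
  p_1/q_1 = 27/1
  p_2/q_2 = 53/2
  p_3/q_3 = 80/3
  p_4/q_4 = 4213/158
  p_5/q_5 = 4293/161
  p_6/q_6 = 8506/319
  p_7/q_7 = 12799/480
  p_8/q_8 = 674054/25279
q_7 = 480 ≤ 582 < 25279 = q_8, so the answer is 12799/480.

12799/480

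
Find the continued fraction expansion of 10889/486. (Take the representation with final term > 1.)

[22; 2, 2, 7, 13]

10889 = 22·486 + 197
486 = 2·197 + 92
197 = 2·92 + 13
92 = 7·13 + 1
13 = 13·1 + 0  (stop)
So 10889/486 = [22; 2, 2, 7, 13].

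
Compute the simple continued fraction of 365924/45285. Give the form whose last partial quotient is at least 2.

365924 = 8×45285 + 3644
45285 = 12×3644 + 1557
3644 = 2×1557 + 530
1557 = 2×530 + 497
530 = 1×497 + 33
497 = 15×33 + 2
33 = 16×2 + 1
2 = 2×1 + 0  (stop)
So 365924/45285 = [8; 12, 2, 2, 1, 15, 16, 2].

[8; 12, 2, 2, 1, 15, 16, 2]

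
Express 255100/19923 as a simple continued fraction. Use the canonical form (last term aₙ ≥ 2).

[12; 1, 4, 9, 9, 9, 2, 2]

255100 = 12·19923 + 16024
19923 = 1·16024 + 3899
16024 = 4·3899 + 428
3899 = 9·428 + 47
428 = 9·47 + 5
47 = 9·5 + 2
5 = 2·2 + 1
2 = 2·1 + 0  (stop)
So 255100/19923 = [12; 1, 4, 9, 9, 9, 2, 2].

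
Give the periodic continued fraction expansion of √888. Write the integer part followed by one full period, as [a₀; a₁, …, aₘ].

[29; 1, 3, 1, 58]

a₀ = ⌊√888⌋ = 29.
With m₀=0, d₀=1 and mₖ₊₁ = dₖaₖ − mₖ, dₖ₊₁ = (n − mₖ₊₁²)/dₖ, aₖ₊₁ = ⌊(a₀+mₖ₊₁)/dₖ₊₁⌋:
  k=1: m=29, d=47, a=1
  k=2: m=18, d=12, a=3
  k=3: m=18, d=47, a=1
  k=4: m=29, d=1, a=58
d=1 and a=2a₀=58 at k=4, so the next step gives (m, d) = (29, 47) again — its k=1 value — and the period has length 4.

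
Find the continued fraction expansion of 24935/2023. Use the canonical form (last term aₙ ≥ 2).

[12; 3, 14, 3, 15]

24935 = 12*2023 + 659
2023 = 3*659 + 46
659 = 14*46 + 15
46 = 3*15 + 1
15 = 15*1 + 0  (stop)
So 24935/2023 = [12; 3, 14, 3, 15].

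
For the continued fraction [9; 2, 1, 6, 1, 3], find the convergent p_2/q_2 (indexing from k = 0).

28/3

Using pₖ = aₖpₖ₋₁ + pₖ₋₂, qₖ = aₖqₖ₋₁ + qₖ₋₂ (with p₋₁=1, p₋₂=0, q₋₁=0, q₋₂=1):
  k=0: a=9, p=9, q=1
  k=1: a=2, p=19, q=2
  k=2: a=1, p=28, q=3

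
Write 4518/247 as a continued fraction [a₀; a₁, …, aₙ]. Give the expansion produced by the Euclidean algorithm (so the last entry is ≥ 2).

4518 = 18·247 + 72
247 = 3·72 + 31
72 = 2·31 + 10
31 = 3·10 + 1
10 = 10·1 + 0  (stop)
So 4518/247 = [18; 3, 2, 3, 10].

[18; 3, 2, 3, 10]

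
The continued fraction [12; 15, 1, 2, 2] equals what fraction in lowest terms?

Fold from the inside: start with 2/1.
  2 + 1/2 = 5/2
  1 + 2/5 = 7/5
  15 + 5/7 = 110/7
  12 + 7/110 = 1327/110

1327/110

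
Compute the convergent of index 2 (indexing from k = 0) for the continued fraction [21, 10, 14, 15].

2975/141

Using pₖ = aₖpₖ₋₁ + pₖ₋₂, qₖ = aₖqₖ₋₁ + qₖ₋₂ (with p₋₁=1, p₋₂=0, q₋₁=0, q₋₂=1):
  k=0: a=21, p=21, q=1
  k=1: a=10, p=211, q=10
  k=2: a=14, p=2975, q=141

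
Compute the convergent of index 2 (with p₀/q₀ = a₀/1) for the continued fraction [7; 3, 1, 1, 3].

Using pₖ = aₖpₖ₋₁ + pₖ₋₂, qₖ = aₖqₖ₋₁ + qₖ₋₂ (with p₋₁=1, p₋₂=0, q₋₁=0, q₋₂=1):
  k=0: a=7, p=7, q=1
  k=1: a=3, p=22, q=3
  k=2: a=1, p=29, q=4

29/4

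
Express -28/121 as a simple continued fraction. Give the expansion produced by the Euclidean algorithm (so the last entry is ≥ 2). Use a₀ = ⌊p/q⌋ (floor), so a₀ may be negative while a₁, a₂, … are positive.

[-1; 1, 3, 3, 9]

-28 = -1*121 + 93
121 = 1*93 + 28
93 = 3*28 + 9
28 = 3*9 + 1
9 = 9*1 + 0  (stop)
So -28/121 = [-1; 1, 3, 3, 9].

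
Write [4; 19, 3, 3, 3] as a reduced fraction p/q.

2581/637

Fold from the inside: start with 3/1.
  3 + 1/3 = 10/3
  3 + 3/10 = 33/10
  19 + 10/33 = 637/33
  4 + 33/637 = 2581/637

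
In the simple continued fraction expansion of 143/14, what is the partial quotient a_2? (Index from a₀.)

143 = 10·14 + 3   →  a_0 = 10
14 = 4·3 + 2   →  a_1 = 4
3 = 1·2 + 1   →  a_2 = 1

1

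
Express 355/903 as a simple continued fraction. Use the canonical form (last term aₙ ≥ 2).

[0; 2, 1, 1, 5, 4, 2, 3]

355 = 0*903 + 355
903 = 2*355 + 193
355 = 1*193 + 162
193 = 1*162 + 31
162 = 5*31 + 7
31 = 4*7 + 3
7 = 2*3 + 1
3 = 3*1 + 0  (stop)
So 355/903 = [0; 2, 1, 1, 5, 4, 2, 3].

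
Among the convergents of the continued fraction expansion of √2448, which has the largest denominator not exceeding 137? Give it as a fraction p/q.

√2448 = [49; 2, 10, 2, 98, …] (period length 4).
Convergents:
  p_0/q_0 = 49/1
  p_1/q_1 = 99/2
  p_2/q_2 = 1039/21
  p_3/q_3 = 2177/44
  p_4/q_4 = 214385/4333
q_3 = 44 ≤ 137 < 4333 = q_4, so the answer is 2177/44.

2177/44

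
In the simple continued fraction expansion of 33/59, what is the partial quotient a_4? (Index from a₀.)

1

33 = 0·59 + 33   →  a_0 = 0
59 = 1·33 + 26   →  a_1 = 1
33 = 1·26 + 7   →  a_2 = 1
26 = 3·7 + 5   →  a_3 = 3
7 = 1·5 + 2   →  a_4 = 1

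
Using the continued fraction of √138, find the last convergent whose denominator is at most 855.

√138 = [11; 1, 2, 1, 22, …] (period length 4).
Convergents:
  p_0/q_0 = 11/1
  p_1/q_1 = 12/1
  p_2/q_2 = 35/3
  p_3/q_3 = 47/4
  p_4/q_4 = 1069/91
  p_5/q_5 = 1116/95
  p_6/q_6 = 3301/281
  p_7/q_7 = 4417/376
  p_8/q_8 = 100475/8553
q_7 = 376 ≤ 855 < 8553 = q_8, so the answer is 4417/376.

4417/376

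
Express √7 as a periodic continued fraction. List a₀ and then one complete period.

a₀ = ⌊√7⌋ = 2.
With m₀=0, d₀=1 and mₖ₊₁ = dₖaₖ − mₖ, dₖ₊₁ = (n − mₖ₊₁²)/dₖ, aₖ₊₁ = ⌊(a₀+mₖ₊₁)/dₖ₊₁⌋:
  k=1: m=2, d=3, a=1
  k=2: m=1, d=2, a=1
  k=3: m=1, d=3, a=1
  k=4: m=2, d=1, a=4
d=1 and a=2a₀=4 at k=4, so the next step gives (m, d) = (2, 3) again — its k=1 value — and the period has length 4.

[2; 1, 1, 1, 4]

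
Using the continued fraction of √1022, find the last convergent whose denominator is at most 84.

√1022 = [31; 1, 30, 1, 62, …] (period length 4).
Convergents:
  p_0/q_0 = 31/1
  p_1/q_1 = 32/1
  p_2/q_2 = 991/31
  p_3/q_3 = 1023/32
  p_4/q_4 = 64417/2015
q_3 = 32 ≤ 84 < 2015 = q_4, so the answer is 1023/32.

1023/32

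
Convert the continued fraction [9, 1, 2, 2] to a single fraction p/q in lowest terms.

Using pₖ = aₖpₖ₋₁ + pₖ₋₂ and qₖ = aₖqₖ₋₁ + qₖ₋₂:
  k=0: a=9, p=9, q=1
  k=1: a=1, p=10, q=1
  k=2: a=2, p=29, q=3
  k=3: a=2, p=68, q=7

68/7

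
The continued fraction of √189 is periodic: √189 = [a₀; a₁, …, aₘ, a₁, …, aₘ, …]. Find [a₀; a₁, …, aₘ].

a₀ = ⌊√189⌋ = 13.

[13; 1, 2, 1, 26]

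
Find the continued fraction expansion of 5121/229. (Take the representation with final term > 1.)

5121 = 22*229 + 83
229 = 2*83 + 63
83 = 1*63 + 20
63 = 3*20 + 3
20 = 6*3 + 2
3 = 1*2 + 1
2 = 2*1 + 0  (stop)
So 5121/229 = [22; 2, 1, 3, 6, 1, 2].

[22; 2, 1, 3, 6, 1, 2]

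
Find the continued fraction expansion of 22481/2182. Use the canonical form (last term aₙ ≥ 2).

22481 = 10*2182 + 661
2182 = 3*661 + 199
661 = 3*199 + 64
199 = 3*64 + 7
64 = 9*7 + 1
7 = 7*1 + 0  (stop)
So 22481/2182 = [10; 3, 3, 3, 9, 7].

[10; 3, 3, 3, 9, 7]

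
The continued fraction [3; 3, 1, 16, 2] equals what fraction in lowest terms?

449/138

Fold from the inside: start with 2/1.
  16 + 1/2 = 33/2
  1 + 2/33 = 35/33
  3 + 33/35 = 138/35
  3 + 35/138 = 449/138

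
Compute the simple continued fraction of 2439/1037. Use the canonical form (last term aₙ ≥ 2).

[2; 2, 1, 5, 3, 2, 2, 3]

2439 = 2·1037 + 365
1037 = 2·365 + 307
365 = 1·307 + 58
307 = 5·58 + 17
58 = 3·17 + 7
17 = 2·7 + 3
7 = 2·3 + 1
3 = 3·1 + 0  (stop)
So 2439/1037 = [2; 2, 1, 5, 3, 2, 2, 3].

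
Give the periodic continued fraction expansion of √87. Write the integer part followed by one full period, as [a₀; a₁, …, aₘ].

a₀ = ⌊√87⌋ = 9.
With m₀=0, d₀=1 and mₖ₊₁ = dₖaₖ − mₖ, dₖ₊₁ = (n − mₖ₊₁²)/dₖ, aₖ₊₁ = ⌊(a₀+mₖ₊₁)/dₖ₊₁⌋:
  k=1: m=9, d=6, a=3
  k=2: m=9, d=1, a=18
d=1 and a=2a₀=18 at k=2, so the next step gives (m, d) = (9, 6) again — its k=1 value — and the period has length 2.

[9; 3, 18]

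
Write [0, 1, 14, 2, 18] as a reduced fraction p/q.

536/573

Fold from the inside: start with 18/1.
  2 + 1/18 = 37/18
  14 + 18/37 = 536/37
  1 + 37/536 = 573/536
  0 + 536/573 = 536/573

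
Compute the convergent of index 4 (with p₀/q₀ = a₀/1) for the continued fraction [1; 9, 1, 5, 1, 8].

Using pₖ = aₖpₖ₋₁ + pₖ₋₂, qₖ = aₖqₖ₋₁ + qₖ₋₂ (with p₋₁=1, p₋₂=0, q₋₁=0, q₋₂=1):
  k=0: a=1, p=1, q=1
  k=1: a=9, p=10, q=9
  k=2: a=1, p=11, q=10
  k=3: a=5, p=65, q=59
  k=4: a=1, p=76, q=69

76/69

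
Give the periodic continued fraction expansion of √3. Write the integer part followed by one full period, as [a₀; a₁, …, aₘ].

[1; 1, 2]

a₀ = ⌊√3⌋ = 1.
With m₀=0, d₀=1 and mₖ₊₁ = dₖaₖ − mₖ, dₖ₊₁ = (n − mₖ₊₁²)/dₖ, aₖ₊₁ = ⌊(a₀+mₖ₊₁)/dₖ₊₁⌋:
  k=1: m=1, d=2, a=1
  k=2: m=1, d=1, a=2
d=1 and a=2a₀=2 at k=2, so the next step gives (m, d) = (1, 2) again — its k=1 value — and the period has length 2.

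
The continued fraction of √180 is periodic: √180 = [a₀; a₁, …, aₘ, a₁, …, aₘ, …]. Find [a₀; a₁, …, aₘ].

a₀ = ⌊√180⌋ = 13.

[13; 2, 2, 2, 26]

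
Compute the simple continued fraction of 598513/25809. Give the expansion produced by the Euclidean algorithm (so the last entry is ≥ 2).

598513 = 23×25809 + 4906
25809 = 5×4906 + 1279
4906 = 3×1279 + 1069
1279 = 1×1069 + 210
1069 = 5×210 + 19
210 = 11×19 + 1
19 = 19×1 + 0  (stop)
So 598513/25809 = [23; 5, 3, 1, 5, 11, 19].

[23; 5, 3, 1, 5, 11, 19]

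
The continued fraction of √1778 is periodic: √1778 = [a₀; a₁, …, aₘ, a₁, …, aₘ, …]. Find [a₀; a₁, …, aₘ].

a₀ = ⌊√1778⌋ = 42.
With m₀=0, d₀=1 and mₖ₊₁ = dₖaₖ − mₖ, dₖ₊₁ = (n − mₖ₊₁²)/dₖ, aₖ₊₁ = ⌊(a₀+mₖ₊₁)/dₖ₊₁⌋:
  k=1: m=42, d=14, a=6
  k=2: m=42, d=1, a=84
d=1 and a=2a₀=84 at k=2, so the next step gives (m, d) = (42, 14) again — its k=1 value — and the period has length 2.

[42; 6, 84]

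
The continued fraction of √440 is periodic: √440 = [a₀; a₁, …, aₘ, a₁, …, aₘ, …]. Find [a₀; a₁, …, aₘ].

[20; 1, 40]

a₀ = ⌊√440⌋ = 20.
With m₀=0, d₀=1 and mₖ₊₁ = dₖaₖ − mₖ, dₖ₊₁ = (n − mₖ₊₁²)/dₖ, aₖ₊₁ = ⌊(a₀+mₖ₊₁)/dₖ₊₁⌋:
  k=1: m=20, d=40, a=1
  k=2: m=20, d=1, a=40
d=1 and a=2a₀=40 at k=2, so the next step gives (m, d) = (20, 40) again — its k=1 value — and the period has length 2.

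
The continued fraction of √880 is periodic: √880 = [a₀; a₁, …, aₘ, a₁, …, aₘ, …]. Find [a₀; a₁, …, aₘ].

a₀ = ⌊√880⌋ = 29.
With m₀=0, d₀=1 and mₖ₊₁ = dₖaₖ − mₖ, dₖ₊₁ = (n − mₖ₊₁²)/dₖ, aₖ₊₁ = ⌊(a₀+mₖ₊₁)/dₖ₊₁⌋:
  k=1: m=29, d=39, a=1
  k=2: m=10, d=20, a=1
  k=3: m=10, d=39, a=1
  k=4: m=29, d=1, a=58
d=1 and a=2a₀=58 at k=4, so the next step gives (m, d) = (29, 39) again — its k=1 value — and the period has length 4.

[29; 1, 1, 1, 58]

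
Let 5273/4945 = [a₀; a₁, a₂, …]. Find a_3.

8

5273 = 1·4945 + 328   →  a_0 = 1
4945 = 15·328 + 25   →  a_1 = 15
328 = 13·25 + 3   →  a_2 = 13
25 = 8·3 + 1   →  a_3 = 8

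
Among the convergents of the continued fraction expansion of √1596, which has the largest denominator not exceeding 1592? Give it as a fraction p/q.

√1596 = [39; 1, 18, 1, 78, …] (period length 4).
Convergents:
  p_0/q_0 = 39/1
  p_1/q_1 = 40/1
  p_2/q_2 = 759/19
  p_3/q_3 = 799/20
  p_4/q_4 = 63081/1579
  p_5/q_5 = 63880/1599
q_4 = 1579 ≤ 1592 < 1599 = q_5, so the answer is 63081/1579.

63081/1579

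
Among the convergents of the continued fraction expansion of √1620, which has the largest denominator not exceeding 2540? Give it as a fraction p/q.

51841/1288

√1620 = [40; 4, 80, …] (period length 2).
Convergents:
  p_0/q_0 = 40/1
  p_1/q_1 = 161/4
  p_2/q_2 = 12920/321
  p_3/q_3 = 51841/1288
  p_4/q_4 = 4160200/103361
q_3 = 1288 ≤ 2540 < 103361 = q_4, so the answer is 51841/1288.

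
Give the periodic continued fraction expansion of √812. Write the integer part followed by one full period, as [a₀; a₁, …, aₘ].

a₀ = ⌊√812⌋ = 28.
With m₀=0, d₀=1 and mₖ₊₁ = dₖaₖ − mₖ, dₖ₊₁ = (n − mₖ₊₁²)/dₖ, aₖ₊₁ = ⌊(a₀+mₖ₊₁)/dₖ₊₁⌋:
  k=1: m=28, d=28, a=2
  k=2: m=28, d=1, a=56
d=1 and a=2a₀=56 at k=2, so the next step gives (m, d) = (28, 28) again — its k=1 value — and the period has length 2.

[28; 2, 56]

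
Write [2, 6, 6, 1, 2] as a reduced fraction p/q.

266/123

Fold from the inside: start with 2/1.
  1 + 1/2 = 3/2
  6 + 2/3 = 20/3
  6 + 3/20 = 123/20
  2 + 20/123 = 266/123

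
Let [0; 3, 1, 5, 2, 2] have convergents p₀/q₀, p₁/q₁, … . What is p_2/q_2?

1/4

Using pₖ = aₖpₖ₋₁ + pₖ₋₂, qₖ = aₖqₖ₋₁ + qₖ₋₂ (with p₋₁=1, p₋₂=0, q₋₁=0, q₋₂=1):
  k=0: a=0, p=0, q=1
  k=1: a=3, p=1, q=3
  k=2: a=1, p=1, q=4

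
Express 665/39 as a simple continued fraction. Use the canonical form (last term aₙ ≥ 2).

665 = 17*39 + 2
39 = 19*2 + 1
2 = 2*1 + 0  (stop)
So 665/39 = [17; 19, 2].

[17; 19, 2]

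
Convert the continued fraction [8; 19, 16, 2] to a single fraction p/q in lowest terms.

Using pₖ = aₖpₖ₋₁ + pₖ₋₂ and qₖ = aₖqₖ₋₁ + qₖ₋₂:
  k=0: a=8, p=8, q=1
  k=1: a=19, p=153, q=19
  k=2: a=16, p=2456, q=305
  k=3: a=2, p=5065, q=629

5065/629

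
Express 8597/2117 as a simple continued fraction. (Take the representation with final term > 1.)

8597 = 4·2117 + 129
2117 = 16·129 + 53
129 = 2·53 + 23
53 = 2·23 + 7
23 = 3·7 + 2
7 = 3·2 + 1
2 = 2·1 + 0  (stop)
So 8597/2117 = [4; 16, 2, 2, 3, 3, 2].

[4; 16, 2, 2, 3, 3, 2]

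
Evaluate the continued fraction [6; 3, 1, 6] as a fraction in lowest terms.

Using pₖ = aₖpₖ₋₁ + pₖ₋₂ and qₖ = aₖqₖ₋₁ + qₖ₋₂:
  k=0: a=6, p=6, q=1
  k=1: a=3, p=19, q=3
  k=2: a=1, p=25, q=4
  k=3: a=6, p=169, q=27

169/27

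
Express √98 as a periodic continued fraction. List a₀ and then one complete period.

[9; 1, 8, 1, 18]

a₀ = ⌊√98⌋ = 9.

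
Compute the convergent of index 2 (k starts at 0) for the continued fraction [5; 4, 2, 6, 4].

Using pₖ = aₖpₖ₋₁ + pₖ₋₂, qₖ = aₖqₖ₋₁ + qₖ₋₂ (with p₋₁=1, p₋₂=0, q₋₁=0, q₋₂=1):
  k=0: a=5, p=5, q=1
  k=1: a=4, p=21, q=4
  k=2: a=2, p=47, q=9

47/9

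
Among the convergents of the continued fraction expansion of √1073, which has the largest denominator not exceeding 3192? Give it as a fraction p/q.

√1073 = [32; 1, 3, 9, 9, 3, 1, 64, …] (period length 7).
Convergents:
  p_0/q_0 = 32/1
  p_1/q_1 = 33/1
  p_2/q_2 = 131/4
  p_3/q_3 = 1212/37
  p_4/q_4 = 11039/337
  p_5/q_5 = 34329/1048
  p_6/q_6 = 45368/1385
  p_7/q_7 = 2937881/89688
q_6 = 1385 ≤ 3192 < 89688 = q_7, so the answer is 45368/1385.

45368/1385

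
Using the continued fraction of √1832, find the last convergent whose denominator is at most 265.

4537/106

√1832 = [42; 1, 4, 21, 4, 1, 84, …] (period length 6).
Convergents:
  p_0/q_0 = 42/1
  p_1/q_1 = 43/1
  p_2/q_2 = 214/5
  p_3/q_3 = 4537/106
  p_4/q_4 = 18362/429
q_3 = 106 ≤ 265 < 429 = q_4, so the answer is 4537/106.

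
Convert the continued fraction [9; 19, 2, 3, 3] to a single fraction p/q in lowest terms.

4046/447

Using pₖ = aₖpₖ₋₁ + pₖ₋₂ and qₖ = aₖqₖ₋₁ + qₖ₋₂:
  k=0: a=9, p=9, q=1
  k=1: a=19, p=172, q=19
  k=2: a=2, p=353, q=39
  k=3: a=3, p=1231, q=136
  k=4: a=3, p=4046, q=447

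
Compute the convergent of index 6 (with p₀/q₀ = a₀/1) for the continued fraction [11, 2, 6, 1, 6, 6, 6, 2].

Using pₖ = aₖpₖ₋₁ + pₖ₋₂, qₖ = aₖqₖ₋₁ + qₖ₋₂ (with p₋₁=1, p₋₂=0, q₋₁=0, q₋₂=1):
  k=0: a=11, p=11, q=1
  k=1: a=2, p=23, q=2
  k=2: a=6, p=149, q=13
  k=3: a=1, p=172, q=15
  k=4: a=6, p=1181, q=103
  k=5: a=6, p=7258, q=633
  k=6: a=6, p=44729, q=3901

44729/3901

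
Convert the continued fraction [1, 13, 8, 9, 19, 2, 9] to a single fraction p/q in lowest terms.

383617/356455

Fold from the inside: start with 9/1.
  2 + 1/9 = 19/9
  19 + 9/19 = 370/19
  9 + 19/370 = 3349/370
  8 + 370/3349 = 27162/3349
  13 + 3349/27162 = 356455/27162
  1 + 27162/356455 = 383617/356455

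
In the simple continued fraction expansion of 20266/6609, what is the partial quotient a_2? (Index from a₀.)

20266 = 3·6609 + 439   →  a_0 = 3
6609 = 15·439 + 24   →  a_1 = 15
439 = 18·24 + 7   →  a_2 = 18

18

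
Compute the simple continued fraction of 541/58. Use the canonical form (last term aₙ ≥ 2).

541 = 9×58 + 19
58 = 3×19 + 1
19 = 19×1 + 0  (stop)
So 541/58 = [9; 3, 19].

[9; 3, 19]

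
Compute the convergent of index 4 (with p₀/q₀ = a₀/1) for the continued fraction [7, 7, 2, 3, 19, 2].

7156/1003

Using pₖ = aₖpₖ₋₁ + pₖ₋₂, qₖ = aₖqₖ₋₁ + qₖ₋₂ (with p₋₁=1, p₋₂=0, q₋₁=0, q₋₂=1):
  k=0: a=7, p=7, q=1
  k=1: a=7, p=50, q=7
  k=2: a=2, p=107, q=15
  k=3: a=3, p=371, q=52
  k=4: a=19, p=7156, q=1003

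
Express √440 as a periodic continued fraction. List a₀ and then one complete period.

[20; 1, 40]

a₀ = ⌊√440⌋ = 20.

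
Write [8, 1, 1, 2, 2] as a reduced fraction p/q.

Using pₖ = aₖpₖ₋₁ + pₖ₋₂ and qₖ = aₖqₖ₋₁ + qₖ₋₂:
  k=0: a=8, p=8, q=1
  k=1: a=1, p=9, q=1
  k=2: a=1, p=17, q=2
  k=3: a=2, p=43, q=5
  k=4: a=2, p=103, q=12

103/12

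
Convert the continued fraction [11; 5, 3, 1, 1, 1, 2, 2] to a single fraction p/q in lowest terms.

4073/364

Fold from the inside: start with 2/1.
  2 + 1/2 = 5/2
  1 + 2/5 = 7/5
  1 + 5/7 = 12/7
  1 + 7/12 = 19/12
  3 + 12/19 = 69/19
  5 + 19/69 = 364/69
  11 + 69/364 = 4073/364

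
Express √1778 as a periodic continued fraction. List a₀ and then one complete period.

[42; 6, 84]

a₀ = ⌊√1778⌋ = 42.
With m₀=0, d₀=1 and mₖ₊₁ = dₖaₖ − mₖ, dₖ₊₁ = (n − mₖ₊₁²)/dₖ, aₖ₊₁ = ⌊(a₀+mₖ₊₁)/dₖ₊₁⌋:
  k=1: m=42, d=14, a=6
  k=2: m=42, d=1, a=84
d=1 and a=2a₀=84 at k=2, so the next step gives (m, d) = (42, 14) again — its k=1 value — and the period has length 2.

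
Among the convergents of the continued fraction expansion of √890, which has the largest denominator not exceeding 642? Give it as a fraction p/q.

√890 = [29; 1, 4, 1, 58, …] (period length 4).
Convergents:
  p_0/q_0 = 29/1
  p_1/q_1 = 30/1
  p_2/q_2 = 149/5
  p_3/q_3 = 179/6
  p_4/q_4 = 10531/353
  p_5/q_5 = 10710/359
  p_6/q_6 = 53371/1789
q_5 = 359 ≤ 642 < 1789 = q_6, so the answer is 10710/359.

10710/359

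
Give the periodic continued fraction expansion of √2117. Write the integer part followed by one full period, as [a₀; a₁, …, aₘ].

a₀ = ⌊√2117⌋ = 46.
With m₀=0, d₀=1 and mₖ₊₁ = dₖaₖ − mₖ, dₖ₊₁ = (n − mₖ₊₁²)/dₖ, aₖ₊₁ = ⌊(a₀+mₖ₊₁)/dₖ₊₁⌋:
  k=1: m=46, d=1, a=92
d=1 and a=2a₀=92 at k=1, so the next step gives (m, d) = (46, 1) again — its k=1 value — and the period has length 1.

[46; 92]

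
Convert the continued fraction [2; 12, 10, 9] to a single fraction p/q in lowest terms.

2293/1101

Fold from the inside: start with 9/1.
  10 + 1/9 = 91/9
  12 + 9/91 = 1101/91
  2 + 91/1101 = 2293/1101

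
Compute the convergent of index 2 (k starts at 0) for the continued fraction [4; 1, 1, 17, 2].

9/2

Using pₖ = aₖpₖ₋₁ + pₖ₋₂, qₖ = aₖqₖ₋₁ + qₖ₋₂ (with p₋₁=1, p₋₂=0, q₋₁=0, q₋₂=1):
  k=0: a=4, p=4, q=1
  k=1: a=1, p=5, q=1
  k=2: a=1, p=9, q=2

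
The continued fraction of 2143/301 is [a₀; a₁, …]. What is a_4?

2143 = 7·301 + 36   →  a_0 = 7
301 = 8·36 + 13   →  a_1 = 8
36 = 2·13 + 10   →  a_2 = 2
13 = 1·10 + 3   →  a_3 = 1
10 = 3·3 + 1   →  a_4 = 3

3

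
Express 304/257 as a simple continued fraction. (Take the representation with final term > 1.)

[1; 5, 2, 7, 3]

304 = 1·257 + 47
257 = 5·47 + 22
47 = 2·22 + 3
22 = 7·3 + 1
3 = 3·1 + 0  (stop)
So 304/257 = [1; 5, 2, 7, 3].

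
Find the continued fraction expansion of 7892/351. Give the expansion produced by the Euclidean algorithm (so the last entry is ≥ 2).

[22; 2, 15, 2, 5]

7892 = 22·351 + 170
351 = 2·170 + 11
170 = 15·11 + 5
11 = 2·5 + 1
5 = 5·1 + 0  (stop)
So 7892/351 = [22; 2, 15, 2, 5].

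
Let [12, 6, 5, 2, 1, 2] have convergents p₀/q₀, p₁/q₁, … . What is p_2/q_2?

Using pₖ = aₖpₖ₋₁ + pₖ₋₂, qₖ = aₖqₖ₋₁ + qₖ₋₂ (with p₋₁=1, p₋₂=0, q₋₁=0, q₋₂=1):
  k=0: a=12, p=12, q=1
  k=1: a=6, p=73, q=6
  k=2: a=5, p=377, q=31

377/31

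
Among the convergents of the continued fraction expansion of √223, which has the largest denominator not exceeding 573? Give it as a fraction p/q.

6705/449

√223 = [14; 1, 13, 1, 28, …] (period length 4).
Convergents:
  p_0/q_0 = 14/1
  p_1/q_1 = 15/1
  p_2/q_2 = 209/14
  p_3/q_3 = 224/15
  p_4/q_4 = 6481/434
  p_5/q_5 = 6705/449
  p_6/q_6 = 93646/6271
q_5 = 449 ≤ 573 < 6271 = q_6, so the answer is 6705/449.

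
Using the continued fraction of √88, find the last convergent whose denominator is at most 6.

√88 = [9; 2, 1, 1, 1, 2, 18, …] (period length 6).
Convergents:
  p_0/q_0 = 9/1
  p_1/q_1 = 19/2
  p_2/q_2 = 28/3
  p_3/q_3 = 47/5
  p_4/q_4 = 75/8
q_3 = 5 ≤ 6 < 8 = q_4, so the answer is 47/5.

47/5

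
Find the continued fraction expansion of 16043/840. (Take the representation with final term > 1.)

16043 = 19·840 + 83
840 = 10·83 + 10
83 = 8·10 + 3
10 = 3·3 + 1
3 = 3·1 + 0  (stop)
So 16043/840 = [19; 10, 8, 3, 3].

[19; 10, 8, 3, 3]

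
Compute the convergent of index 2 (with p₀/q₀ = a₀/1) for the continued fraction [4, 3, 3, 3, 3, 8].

43/10

Using pₖ = aₖpₖ₋₁ + pₖ₋₂, qₖ = aₖqₖ₋₁ + qₖ₋₂ (with p₋₁=1, p₋₂=0, q₋₁=0, q₋₂=1):
  k=0: a=4, p=4, q=1
  k=1: a=3, p=13, q=3
  k=2: a=3, p=43, q=10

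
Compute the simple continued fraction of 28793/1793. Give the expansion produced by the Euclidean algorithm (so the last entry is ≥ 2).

[16; 17, 13, 8]

28793 = 16×1793 + 105
1793 = 17×105 + 8
105 = 13×8 + 1
8 = 8×1 + 0  (stop)
So 28793/1793 = [16; 17, 13, 8].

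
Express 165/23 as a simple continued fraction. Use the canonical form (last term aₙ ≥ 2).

[7; 5, 1, 3]

165 = 7·23 + 4
23 = 5·4 + 3
4 = 1·3 + 1
3 = 3·1 + 0  (stop)
So 165/23 = [7; 5, 1, 3].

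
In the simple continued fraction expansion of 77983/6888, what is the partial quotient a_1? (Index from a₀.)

77983 = 11·6888 + 2215   →  a_0 = 11
6888 = 3·2215 + 243   →  a_1 = 3

3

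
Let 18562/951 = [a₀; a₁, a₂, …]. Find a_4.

18562 = 19·951 + 493   →  a_0 = 19
951 = 1·493 + 458   →  a_1 = 1
493 = 1·458 + 35   →  a_2 = 1
458 = 13·35 + 3   →  a_3 = 13
35 = 11·3 + 2   →  a_4 = 11

11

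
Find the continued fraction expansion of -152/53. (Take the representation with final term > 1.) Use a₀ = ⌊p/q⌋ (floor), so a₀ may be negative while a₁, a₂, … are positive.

[-3; 7, 1, 1, 3]

-152 = -3×53 + 7
53 = 7×7 + 4
7 = 1×4 + 3
4 = 1×3 + 1
3 = 3×1 + 0  (stop)
So -152/53 = [-3; 7, 1, 1, 3].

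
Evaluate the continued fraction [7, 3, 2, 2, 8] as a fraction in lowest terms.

Using pₖ = aₖpₖ₋₁ + pₖ₋₂ and qₖ = aₖqₖ₋₁ + qₖ₋₂:
  k=0: a=7, p=7, q=1
  k=1: a=3, p=22, q=3
  k=2: a=2, p=51, q=7
  k=3: a=2, p=124, q=17
  k=4: a=8, p=1043, q=143

1043/143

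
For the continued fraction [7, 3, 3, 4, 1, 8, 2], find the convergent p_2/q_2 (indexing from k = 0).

Using pₖ = aₖpₖ₋₁ + pₖ₋₂, qₖ = aₖqₖ₋₁ + qₖ₋₂ (with p₋₁=1, p₋₂=0, q₋₁=0, q₋₂=1):
  k=0: a=7, p=7, q=1
  k=1: a=3, p=22, q=3
  k=2: a=3, p=73, q=10

73/10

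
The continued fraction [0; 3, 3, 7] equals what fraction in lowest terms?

Using pₖ = aₖpₖ₋₁ + pₖ₋₂ and qₖ = aₖqₖ₋₁ + qₖ₋₂:
  k=0: a=0, p=0, q=1
  k=1: a=3, p=1, q=3
  k=2: a=3, p=3, q=10
  k=3: a=7, p=22, q=73

22/73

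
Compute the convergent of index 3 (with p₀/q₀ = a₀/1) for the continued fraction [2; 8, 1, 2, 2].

Using pₖ = aₖpₖ₋₁ + pₖ₋₂, qₖ = aₖqₖ₋₁ + qₖ₋₂ (with p₋₁=1, p₋₂=0, q₋₁=0, q₋₂=1):
  k=0: a=2, p=2, q=1
  k=1: a=8, p=17, q=8
  k=2: a=1, p=19, q=9
  k=3: a=2, p=55, q=26

55/26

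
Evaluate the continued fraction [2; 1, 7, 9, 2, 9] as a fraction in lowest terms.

4197/1459

Using pₖ = aₖpₖ₋₁ + pₖ₋₂ and qₖ = aₖqₖ₋₁ + qₖ₋₂:
  k=0: a=2, p=2, q=1
  k=1: a=1, p=3, q=1
  k=2: a=7, p=23, q=8
  k=3: a=9, p=210, q=73
  k=4: a=2, p=443, q=154
  k=5: a=9, p=4197, q=1459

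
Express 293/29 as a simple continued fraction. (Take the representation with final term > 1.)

293 = 10×29 + 3
29 = 9×3 + 2
3 = 1×2 + 1
2 = 2×1 + 0  (stop)
So 293/29 = [10; 9, 1, 2].

[10; 9, 1, 2]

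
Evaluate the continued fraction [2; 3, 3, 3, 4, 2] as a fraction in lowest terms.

730/317

Fold from the inside: start with 2/1.
  4 + 1/2 = 9/2
  3 + 2/9 = 29/9
  3 + 9/29 = 96/29
  3 + 29/96 = 317/96
  2 + 96/317 = 730/317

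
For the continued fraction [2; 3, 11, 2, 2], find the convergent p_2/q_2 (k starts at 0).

79/34

Using pₖ = aₖpₖ₋₁ + pₖ₋₂, qₖ = aₖqₖ₋₁ + qₖ₋₂ (with p₋₁=1, p₋₂=0, q₋₁=0, q₋₂=1):
  k=0: a=2, p=2, q=1
  k=1: a=3, p=7, q=3
  k=2: a=11, p=79, q=34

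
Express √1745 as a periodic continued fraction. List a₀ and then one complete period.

a₀ = ⌊√1745⌋ = 41.
With m₀=0, d₀=1 and mₖ₊₁ = dₖaₖ − mₖ, dₖ₊₁ = (n − mₖ₊₁²)/dₖ, aₖ₊₁ = ⌊(a₀+mₖ₊₁)/dₖ₊₁⌋:
  k=1: m=41, d=64, a=1
  k=2: m=23, d=19, a=3
  k=3: m=34, d=31, a=2
  k=4: m=28, d=31, a=2
  k=5: m=34, d=19, a=3
  k=6: m=23, d=64, a=1
  k=7: m=41, d=1, a=82
d=1 and a=2a₀=82 at k=7, so the next step gives (m, d) = (41, 64) again — its k=1 value — and the period has length 7.

[41; 1, 3, 2, 2, 3, 1, 82]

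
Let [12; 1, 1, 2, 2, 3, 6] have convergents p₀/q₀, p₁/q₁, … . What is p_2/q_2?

Using pₖ = aₖpₖ₋₁ + pₖ₋₂, qₖ = aₖqₖ₋₁ + qₖ₋₂ (with p₋₁=1, p₋₂=0, q₋₁=0, q₋₂=1):
  k=0: a=12, p=12, q=1
  k=1: a=1, p=13, q=1
  k=2: a=1, p=25, q=2

25/2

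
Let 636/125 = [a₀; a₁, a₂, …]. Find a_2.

2

636 = 5·125 + 11   →  a_0 = 5
125 = 11·11 + 4   →  a_1 = 11
11 = 2·4 + 3   →  a_2 = 2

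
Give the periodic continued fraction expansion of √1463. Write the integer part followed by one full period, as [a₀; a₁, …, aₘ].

a₀ = ⌊√1463⌋ = 38.
With m₀=0, d₀=1 and mₖ₊₁ = dₖaₖ − mₖ, dₖ₊₁ = (n − mₖ₊₁²)/dₖ, aₖ₊₁ = ⌊(a₀+mₖ₊₁)/dₖ₊₁⌋:
  k=1: m=38, d=19, a=4
  k=2: m=38, d=1, a=76
d=1 and a=2a₀=76 at k=2, so the next step gives (m, d) = (38, 19) again — its k=1 value — and the period has length 2.

[38; 4, 76]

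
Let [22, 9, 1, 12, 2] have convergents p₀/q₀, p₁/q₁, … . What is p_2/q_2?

Using pₖ = aₖpₖ₋₁ + pₖ₋₂, qₖ = aₖqₖ₋₁ + qₖ₋₂ (with p₋₁=1, p₋₂=0, q₋₁=0, q₋₂=1):
  k=0: a=22, p=22, q=1
  k=1: a=9, p=199, q=9
  k=2: a=1, p=221, q=10

221/10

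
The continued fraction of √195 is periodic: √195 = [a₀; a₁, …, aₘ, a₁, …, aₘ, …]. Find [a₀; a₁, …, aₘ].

a₀ = ⌊√195⌋ = 13.
With m₀=0, d₀=1 and mₖ₊₁ = dₖaₖ − mₖ, dₖ₊₁ = (n − mₖ₊₁²)/dₖ, aₖ₊₁ = ⌊(a₀+mₖ₊₁)/dₖ₊₁⌋:
  k=1: m=13, d=26, a=1
  k=2: m=13, d=1, a=26
d=1 and a=2a₀=26 at k=2, so the next step gives (m, d) = (13, 26) again — its k=1 value — and the period has length 2.

[13; 1, 26]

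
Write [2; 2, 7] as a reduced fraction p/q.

Using pₖ = aₖpₖ₋₁ + pₖ₋₂ and qₖ = aₖqₖ₋₁ + qₖ₋₂:
  k=0: a=2, p=2, q=1
  k=1: a=2, p=5, q=2
  k=2: a=7, p=37, q=15

37/15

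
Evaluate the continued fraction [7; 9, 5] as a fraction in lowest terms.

Using pₖ = aₖpₖ₋₁ + pₖ₋₂ and qₖ = aₖqₖ₋₁ + qₖ₋₂:
  k=0: a=7, p=7, q=1
  k=1: a=9, p=64, q=9
  k=2: a=5, p=327, q=46

327/46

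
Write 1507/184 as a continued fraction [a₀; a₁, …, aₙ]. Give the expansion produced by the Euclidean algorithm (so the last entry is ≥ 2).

1507 = 8·184 + 35
184 = 5·35 + 9
35 = 3·9 + 8
9 = 1·8 + 1
8 = 8·1 + 0  (stop)
So 1507/184 = [8; 5, 3, 1, 8].

[8; 5, 3, 1, 8]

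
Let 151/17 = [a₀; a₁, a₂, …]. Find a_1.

1

151 = 8·17 + 15   →  a_0 = 8
17 = 1·15 + 2   →  a_1 = 1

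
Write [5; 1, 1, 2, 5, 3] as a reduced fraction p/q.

481/86

Using pₖ = aₖpₖ₋₁ + pₖ₋₂ and qₖ = aₖqₖ₋₁ + qₖ₋₂:
  k=0: a=5, p=5, q=1
  k=1: a=1, p=6, q=1
  k=2: a=1, p=11, q=2
  k=3: a=2, p=28, q=5
  k=4: a=5, p=151, q=27
  k=5: a=3, p=481, q=86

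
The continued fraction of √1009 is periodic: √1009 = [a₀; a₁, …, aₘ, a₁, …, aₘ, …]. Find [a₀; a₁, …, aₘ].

a₀ = ⌊√1009⌋ = 31.
With m₀=0, d₀=1 and mₖ₊₁ = dₖaₖ − mₖ, dₖ₊₁ = (n − mₖ₊₁²)/dₖ, aₖ₊₁ = ⌊(a₀+mₖ₊₁)/dₖ₊₁⌋:
  k=1: m=31, d=48, a=1
  k=2: m=17, d=15, a=3
  k=3: m=28, d=15, a=3
  k=4: m=17, d=48, a=1
  k=5: m=31, d=1, a=62
d=1 and a=2a₀=62 at k=5, so the next step gives (m, d) = (31, 48) again — its k=1 value — and the period has length 5.

[31; 1, 3, 3, 1, 62]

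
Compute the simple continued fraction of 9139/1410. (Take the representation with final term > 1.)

[6; 2, 13, 17, 3]

9139 = 6*1410 + 679
1410 = 2*679 + 52
679 = 13*52 + 3
52 = 17*3 + 1
3 = 3*1 + 0  (stop)
So 9139/1410 = [6; 2, 13, 17, 3].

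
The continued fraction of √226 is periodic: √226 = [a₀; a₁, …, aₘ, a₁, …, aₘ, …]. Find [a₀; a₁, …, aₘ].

[15; 30]

a₀ = ⌊√226⌋ = 15.
With m₀=0, d₀=1 and mₖ₊₁ = dₖaₖ − mₖ, dₖ₊₁ = (n − mₖ₊₁²)/dₖ, aₖ₊₁ = ⌊(a₀+mₖ₊₁)/dₖ₊₁⌋:
  k=1: m=15, d=1, a=30
d=1 and a=2a₀=30 at k=1, so the next step gives (m, d) = (15, 1) again — its k=1 value — and the period has length 1.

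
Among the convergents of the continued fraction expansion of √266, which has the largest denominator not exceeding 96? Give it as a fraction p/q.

√266 = [16; 3, 4, 3, 32, …] (period length 4).
Convergents:
  p_0/q_0 = 16/1
  p_1/q_1 = 49/3
  p_2/q_2 = 212/13
  p_3/q_3 = 685/42
  p_4/q_4 = 22132/1357
q_3 = 42 ≤ 96 < 1357 = q_4, so the answer is 685/42.

685/42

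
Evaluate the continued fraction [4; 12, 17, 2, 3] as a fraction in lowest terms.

6006/1471

Using pₖ = aₖpₖ₋₁ + pₖ₋₂ and qₖ = aₖqₖ₋₁ + qₖ₋₂:
  k=0: a=4, p=4, q=1
  k=1: a=12, p=49, q=12
  k=2: a=17, p=837, q=205
  k=3: a=2, p=1723, q=422
  k=4: a=3, p=6006, q=1471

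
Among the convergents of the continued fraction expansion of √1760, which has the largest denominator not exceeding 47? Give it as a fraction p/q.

√1760 = [41; 1, 19, 1, 82, …] (period length 4).
Convergents:
  p_0/q_0 = 41/1
  p_1/q_1 = 42/1
  p_2/q_2 = 839/20
  p_3/q_3 = 881/21
  p_4/q_4 = 73081/1742
q_3 = 21 ≤ 47 < 1742 = q_4, so the answer is 881/21.

881/21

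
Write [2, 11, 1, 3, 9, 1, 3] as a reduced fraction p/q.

Using pₖ = aₖpₖ₋₁ + pₖ₋₂ and qₖ = aₖqₖ₋₁ + qₖ₋₂:
  k=0: a=2, p=2, q=1
  k=1: a=11, p=23, q=11
  k=2: a=1, p=25, q=12
  k=3: a=3, p=98, q=47
  k=4: a=9, p=907, q=435
  k=5: a=1, p=1005, q=482
  k=6: a=3, p=3922, q=1881

3922/1881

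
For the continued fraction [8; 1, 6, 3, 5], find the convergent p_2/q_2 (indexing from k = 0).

62/7

Using pₖ = aₖpₖ₋₁ + pₖ₋₂, qₖ = aₖqₖ₋₁ + qₖ₋₂ (with p₋₁=1, p₋₂=0, q₋₁=0, q₋₂=1):
  k=0: a=8, p=8, q=1
  k=1: a=1, p=9, q=1
  k=2: a=6, p=62, q=7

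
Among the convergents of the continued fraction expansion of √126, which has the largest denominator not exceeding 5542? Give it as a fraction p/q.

√126 = [11; 4, 2, 4, 22, …] (period length 4).
Convergents:
  p_0/q_0 = 11/1
  p_1/q_1 = 45/4
  p_2/q_2 = 101/9
  p_3/q_3 = 449/40
  p_4/q_4 = 9979/889
  p_5/q_5 = 40365/3596
  p_6/q_6 = 90709/8081
q_5 = 3596 ≤ 5542 < 8081 = q_6, so the answer is 40365/3596.

40365/3596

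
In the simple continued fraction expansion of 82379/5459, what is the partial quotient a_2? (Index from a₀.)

82379 = 15·5459 + 494   →  a_0 = 15
5459 = 11·494 + 25   →  a_1 = 11
494 = 19·25 + 19   →  a_2 = 19

19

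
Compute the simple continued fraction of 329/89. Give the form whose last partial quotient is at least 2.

329 = 3·89 + 62
89 = 1·62 + 27
62 = 2·27 + 8
27 = 3·8 + 3
8 = 2·3 + 2
3 = 1·2 + 1
2 = 2·1 + 0  (stop)
So 329/89 = [3; 1, 2, 3, 2, 1, 2].

[3; 1, 2, 3, 2, 1, 2]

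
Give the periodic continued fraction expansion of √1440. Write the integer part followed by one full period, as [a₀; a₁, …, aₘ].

[37; 1, 17, 1, 74]

a₀ = ⌊√1440⌋ = 37.
With m₀=0, d₀=1 and mₖ₊₁ = dₖaₖ − mₖ, dₖ₊₁ = (n − mₖ₊₁²)/dₖ, aₖ₊₁ = ⌊(a₀+mₖ₊₁)/dₖ₊₁⌋:
  k=1: m=37, d=71, a=1
  k=2: m=34, d=4, a=17
  k=3: m=34, d=71, a=1
  k=4: m=37, d=1, a=74
d=1 and a=2a₀=74 at k=4, so the next step gives (m, d) = (37, 71) again — its k=1 value — and the period has length 4.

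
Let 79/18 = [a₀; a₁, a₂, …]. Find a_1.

79 = 4·18 + 7   →  a_0 = 4
18 = 2·7 + 4   →  a_1 = 2

2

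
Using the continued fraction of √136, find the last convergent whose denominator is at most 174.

√136 = [11; 1, 1, 1, 22, …] (period length 4).
Convergents:
  p_0/q_0 = 11/1
  p_1/q_1 = 12/1
  p_2/q_2 = 23/2
  p_3/q_3 = 35/3
  p_4/q_4 = 793/68
  p_5/q_5 = 828/71
  p_6/q_6 = 1621/139
  p_7/q_7 = 2449/210
q_6 = 139 ≤ 174 < 210 = q_7, so the answer is 1621/139.

1621/139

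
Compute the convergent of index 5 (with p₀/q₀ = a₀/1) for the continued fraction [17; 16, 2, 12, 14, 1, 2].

Using pₖ = aₖpₖ₋₁ + pₖ₋₂, qₖ = aₖqₖ₋₁ + qₖ₋₂ (with p₋₁=1, p₋₂=0, q₋₁=0, q₋₂=1):
  k=0: a=17, p=17, q=1
  k=1: a=16, p=273, q=16
  k=2: a=2, p=563, q=33
  k=3: a=12, p=7029, q=412
  k=4: a=14, p=98969, q=5801
  k=5: a=1, p=105998, q=6213

105998/6213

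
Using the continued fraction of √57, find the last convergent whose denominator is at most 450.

√57 = [7; 1, 1, 4, 1, 1, 14, …] (period length 6).
Convergents:
  p_0/q_0 = 7/1
  p_1/q_1 = 8/1
  p_2/q_2 = 15/2
  p_3/q_3 = 68/9
  p_4/q_4 = 83/11
  p_5/q_5 = 151/20
  p_6/q_6 = 2197/291
  p_7/q_7 = 2348/311
  p_8/q_8 = 4545/602
q_7 = 311 ≤ 450 < 602 = q_8, so the answer is 2348/311.

2348/311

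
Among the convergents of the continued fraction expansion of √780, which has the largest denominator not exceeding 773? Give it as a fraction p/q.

21477/769

√780 = [27; 1, 12, 1, 54, …] (period length 4).
Convergents:
  p_0/q_0 = 27/1
  p_1/q_1 = 28/1
  p_2/q_2 = 363/13
  p_3/q_3 = 391/14
  p_4/q_4 = 21477/769
  p_5/q_5 = 21868/783
q_4 = 769 ≤ 773 < 783 = q_5, so the answer is 21477/769.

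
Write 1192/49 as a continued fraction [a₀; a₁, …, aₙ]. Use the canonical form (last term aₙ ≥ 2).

[24; 3, 16]

1192 = 24*49 + 16
49 = 3*16 + 1
16 = 16*1 + 0  (stop)
So 1192/49 = [24; 3, 16].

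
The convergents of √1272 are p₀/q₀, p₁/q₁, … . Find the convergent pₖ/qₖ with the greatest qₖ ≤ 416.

√1272 = [35; 1, 1, 1, 70, …] (period length 4).
Convergents:
  p_0/q_0 = 35/1
  p_1/q_1 = 36/1
  p_2/q_2 = 71/2
  p_3/q_3 = 107/3
  p_4/q_4 = 7561/212
  p_5/q_5 = 7668/215
  p_6/q_6 = 15229/427
q_5 = 215 ≤ 416 < 427 = q_6, so the answer is 7668/215.

7668/215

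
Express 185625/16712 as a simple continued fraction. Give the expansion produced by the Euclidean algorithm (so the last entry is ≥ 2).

185625 = 11*16712 + 1793
16712 = 9*1793 + 575
1793 = 3*575 + 68
575 = 8*68 + 31
68 = 2*31 + 6
31 = 5*6 + 1
6 = 6*1 + 0  (stop)
So 185625/16712 = [11; 9, 3, 8, 2, 5, 6].

[11; 9, 3, 8, 2, 5, 6]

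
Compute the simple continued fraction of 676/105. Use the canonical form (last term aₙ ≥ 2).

676 = 6*105 + 46
105 = 2*46 + 13
46 = 3*13 + 7
13 = 1*7 + 6
7 = 1*6 + 1
6 = 6*1 + 0  (stop)
So 676/105 = [6; 2, 3, 1, 1, 6].

[6; 2, 3, 1, 1, 6]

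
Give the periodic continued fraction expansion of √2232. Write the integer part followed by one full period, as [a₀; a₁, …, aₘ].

a₀ = ⌊√2232⌋ = 47.
With m₀=0, d₀=1 and mₖ₊₁ = dₖaₖ − mₖ, dₖ₊₁ = (n − mₖ₊₁²)/dₖ, aₖ₊₁ = ⌊(a₀+mₖ₊₁)/dₖ₊₁⌋:
  k=1: m=47, d=23, a=4
  k=2: m=45, d=9, a=10
  k=3: m=45, d=23, a=4
  k=4: m=47, d=1, a=94
d=1 and a=2a₀=94 at k=4, so the next step gives (m, d) = (47, 23) again — its k=1 value — and the period has length 4.

[47; 4, 10, 4, 94]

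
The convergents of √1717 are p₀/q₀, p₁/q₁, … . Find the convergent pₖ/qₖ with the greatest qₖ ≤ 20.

663/16

√1717 = [41; 2, 3, 2, 4, 2, 3, 2, 82, …] (period length 8).
Convergents:
  p_0/q_0 = 41/1
  p_1/q_1 = 83/2
  p_2/q_2 = 290/7
  p_3/q_3 = 663/16
  p_4/q_4 = 2942/71
q_3 = 16 ≤ 20 < 71 = q_4, so the answer is 663/16.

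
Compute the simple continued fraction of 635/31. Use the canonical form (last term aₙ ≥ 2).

635 = 20×31 + 15
31 = 2×15 + 1
15 = 15×1 + 0  (stop)
So 635/31 = [20; 2, 15].

[20; 2, 15]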